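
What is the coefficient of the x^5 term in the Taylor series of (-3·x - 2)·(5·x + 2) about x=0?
Expand to order 5: (-3·x - 2)·(5·x + 2) = -15·x^2 - 16·x - 4 + O(x^6).
The coefficient of x^5 is 0.

Final answer: 0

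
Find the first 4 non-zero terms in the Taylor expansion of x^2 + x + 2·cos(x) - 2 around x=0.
x^8/20160 - x^6/360 + x^4/12 + x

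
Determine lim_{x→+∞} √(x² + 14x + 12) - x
This is an ∞ − ∞ indeterminate form.
Multiply and divide by the conjugate √(x²+14x + 12) + x; the x² terms cancel, leaving (14x + 12)/(√(x²+14x + 12)+x) → 14/2 = 7.
Limit = 7.

Final answer: 7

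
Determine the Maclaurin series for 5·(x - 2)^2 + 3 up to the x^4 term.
5·x^2 - 20·x + 23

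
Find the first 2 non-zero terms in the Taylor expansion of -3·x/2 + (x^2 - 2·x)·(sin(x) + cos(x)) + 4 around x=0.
4 - 7·x/2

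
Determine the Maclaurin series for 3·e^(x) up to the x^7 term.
x^7/1680 + x^6/240 + x^5/40 + x^4/8 + x^3/2 + 3·x^2/2 + 3·x + 3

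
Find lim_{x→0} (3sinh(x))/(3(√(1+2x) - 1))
Both numerator and denominator → 0 as x → 0; this is a 0/0 indeterminate form.
Expand each to leading order near x = 0: numerator ~ 3·x, denominator ~ 3·x.
The limit of the ratio is 1.

Final answer: 1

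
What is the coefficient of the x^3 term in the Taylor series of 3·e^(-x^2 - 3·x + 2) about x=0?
Expand to order 3: 3·e^(-x^2 - 3·x + 2) = -9·x^3·e^(2)/2 + 21·x^2·e^(2)/2 - 9·x·e^(2) + 3·e^(2) + O(x^4).
The coefficient of x^3 is -9·e^(2)/2.

Final answer: -9·e^(2)/2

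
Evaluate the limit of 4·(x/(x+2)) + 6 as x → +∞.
Evaluate the dominant behaviour as x → +∞; each term tends to a finite value or vanishes.
Limit = 10.

Final answer: 10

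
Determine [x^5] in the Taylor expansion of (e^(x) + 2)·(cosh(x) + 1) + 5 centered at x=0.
Expand to order 5: (e^(x) + 2)·(cosh(x) + 1) + 5 = 17·x^5/120 + 11·x^4/24 + 5·x^3/6 + 5·x^2/2 + 2·x + 11 + O(x^6).
The coefficient of x^5 is 17/120.

Final answer: 17/120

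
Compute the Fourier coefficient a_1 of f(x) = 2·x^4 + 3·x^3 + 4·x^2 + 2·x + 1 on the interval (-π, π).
a_1 = (1/π) ∫_{-π}^{π} f(x)·cos(1x) dx.
Evaluate the integral (use parity and integration by parts as needed): a_1 = 80 - 16·π^2.

Final answer: 80 - 16·π^2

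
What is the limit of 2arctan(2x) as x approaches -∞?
Evaluate the dominant behaviour as x → -∞; each term tends to a finite value or vanishes.
Limit = -π.

Final answer: -π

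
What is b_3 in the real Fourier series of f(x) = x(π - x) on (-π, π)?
b_3 = (1/π) ∫_{-π}^{π} f(x)·sin(3x) dx.
Evaluate the integral (use parity and integration by parts as needed): b_3 = 2·π/3.

Final answer: 2·π/3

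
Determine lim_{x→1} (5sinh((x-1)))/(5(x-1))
Both numerator and denominator → 0 as x → 1; this is a 0/0 indeterminate form.
Expand each to leading order near x = 1: numerator ~ 5·(x - 1), denominator ~ 5·(x - 1).
The limit of the ratio is 1.

Final answer: 1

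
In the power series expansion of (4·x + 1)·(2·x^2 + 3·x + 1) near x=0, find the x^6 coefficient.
Expand to order 6: (4·x + 1)·(2·x^2 + 3·x + 1) = 8·x^3 + 14·x^2 + 7·x + 1 + O(x^7).
The coefficient of x^6 is 0.

Final answer: 0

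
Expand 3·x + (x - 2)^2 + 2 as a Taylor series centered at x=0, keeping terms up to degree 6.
x^2 - x + 6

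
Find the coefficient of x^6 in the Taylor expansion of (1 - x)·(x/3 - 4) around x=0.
Expand to order 6: (1 - x)·(x/3 - 4) = -x^2/3 + 13·x/3 - 4 + O(x^7).
The coefficient of x^6 is 0.

Final answer: 0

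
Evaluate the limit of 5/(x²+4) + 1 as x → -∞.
Evaluate the dominant behaviour as x → -∞; each term tends to a finite value or vanishes.
Limit = 1.

Final answer: 1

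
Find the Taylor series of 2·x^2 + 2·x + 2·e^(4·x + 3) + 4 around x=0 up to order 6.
512·x^6·e^(3)/45 + 256·x^5·e^(3)/15 + 64·x^4·e^(3)/3 + 64·x^3·e^(3)/3 + x^2·(2 + 16·e^(3)) + x·(2 + 8·e^(3)) + 4 + 2·e^(3)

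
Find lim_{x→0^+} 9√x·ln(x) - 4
The product is a 0·∞ indeterminate form at x → 0⁺.
Rewrite the product as 9·ln(x) / x^(-1/2) and apply L'Hôpital, or use the standard hierarchy x^(-1/2) ≫ |ln x| as x → 0⁺.
The indeterminate product → 0, so the limit = -4.

Final answer: -4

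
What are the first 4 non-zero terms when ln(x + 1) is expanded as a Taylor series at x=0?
-x^4/4 + x^3/3 - x^2/2 + x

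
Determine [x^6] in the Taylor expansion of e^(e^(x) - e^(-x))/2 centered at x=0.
Expand to order 6: e^(e^(x) - e^(-x))/2 = 14·x^6/45 + 19·x^5/40 + 2·x^4/3 + 5·x^3/6 + x^2 + x + 1/2 + O(x^7).
The coefficient of x^6 is 14/45.

Final answer: 14/45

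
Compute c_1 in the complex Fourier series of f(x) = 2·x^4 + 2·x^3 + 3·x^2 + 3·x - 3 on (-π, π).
Compute the real Fourier coefficients first: a_1 = 84 - 16·π^2, b_1 = -18 + 4·π^2.
Then c_1 = (a_1 − i·b_1)/2 = -8·π^2 + 42 - 2·i·π^2 + 9·i.

Final answer: -8·π^2 + 42 - 2·i·π^2 + 9·i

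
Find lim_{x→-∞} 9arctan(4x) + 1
Evaluate the dominant behaviour as x → -∞; each term tends to a finite value or vanishes.
Limit = 1 - 9·π/2.

Final answer: 1 - 9·π/2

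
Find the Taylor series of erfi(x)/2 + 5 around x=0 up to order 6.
x^5/(10·√(π)) + x^3/(3·√(π)) + x/√(π) + 5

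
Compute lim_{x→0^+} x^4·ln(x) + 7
The product is a 0·∞ indeterminate form at x → 0⁺.
Rewrite the product as ln(x) / x^(-4) and apply L'Hôpital, or use the standard hierarchy x^(-4) ≫ |ln x| as x → 0⁺.
The indeterminate product → 0, so the limit = 7.

Final answer: 7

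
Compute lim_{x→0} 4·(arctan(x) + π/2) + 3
Direct substitution at x = 0 gives 3 + 2·π.

Final answer: 3 + 2·π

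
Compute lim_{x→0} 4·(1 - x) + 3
Direct substitution at x = 0 gives 7.

Final answer: 7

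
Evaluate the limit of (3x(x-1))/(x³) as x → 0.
Both numerator and denominator → 0 as x → 0; this is a 0/0 indeterminate form.
Expand each to leading order near x = 0: numerator ~ -3·x, denominator ~ x^3.
The limit of the ratio is -∞.

Final answer: -∞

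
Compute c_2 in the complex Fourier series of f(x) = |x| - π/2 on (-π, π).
Compute the real Fourier coefficients first: a_2 = 0, b_2 = 0.
Then c_2 = (a_2 − i·b_2)/2 = 0.

Final answer: 0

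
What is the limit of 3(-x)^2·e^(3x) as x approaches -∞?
This is a 0·∞ indeterminate form at x → -∞.
Rewrite the product as 3(-x)^2 / e^(-3x) (an ∞/∞ form) and apply L'Hôpital, or use the standard hierarchy e^(3|x|) ≫ |(-x)^2| as x → -∞.
The indeterminate product → 0, so the limit = 0.

Final answer: 0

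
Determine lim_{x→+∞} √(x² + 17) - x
This is an ∞ − ∞ indeterminate form.
Multiply and divide by the conjugate √(x²+17) + x; the x² terms cancel, leaving 17/(√(x²+17)+x) → 0.
Limit = 0.

Final answer: 0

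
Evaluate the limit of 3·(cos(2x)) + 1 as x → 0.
Direct substitution at x = 0 gives 4.

Final answer: 4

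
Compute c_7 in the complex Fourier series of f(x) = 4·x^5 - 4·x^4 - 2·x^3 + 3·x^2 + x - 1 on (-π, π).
Compute the real Fourier coefficients first: a_7 = -780/2401 + 32·π^2/49, b_7 = -356·π^2/343 + 6938/16807 + 8·π^4/7.
Then c_7 = (a_7 − i·b_7)/2 = -390/2401 + 16·π^2/49 - 4·i·π^4/7 - 3469·i/16807 + 178·i·π^2/343.

Final answer: -390/2401 + 16·π^2/49 - 4·i·π^4/7 - 3469·i/16807 + 178·i·π^2/343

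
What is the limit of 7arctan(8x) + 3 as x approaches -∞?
Evaluate the dominant behaviour as x → -∞; each term tends to a finite value or vanishes.
Limit = 3 - 7·π/2.

Final answer: 3 - 7·π/2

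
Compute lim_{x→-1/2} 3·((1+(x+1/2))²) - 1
Direct substitution at x = -1/2 gives 2.

Final answer: 2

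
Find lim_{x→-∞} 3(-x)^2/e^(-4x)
This is an ∞/∞ indeterminate form as x → -∞.
Compare growth rates of the dominant terms (exponentials ≫ polynomials ≫ logarithms), or apply L'Hôpital's rule; the quotient → 0.
Limit = 0.

Final answer: 0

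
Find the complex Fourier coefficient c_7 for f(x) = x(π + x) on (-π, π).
Compute the real Fourier coefficients first: a_7 = -4/49, b_7 = 2·π/7.
Then c_7 = (a_7 − i·b_7)/2 = -2/49 - i·π/7.

Final answer: -2/49 - i·π/7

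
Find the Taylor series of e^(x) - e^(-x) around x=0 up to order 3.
x^3/3 + 2·x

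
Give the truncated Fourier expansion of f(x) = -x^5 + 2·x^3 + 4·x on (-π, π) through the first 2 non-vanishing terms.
(-256 - 2·π^4 + 44·π^2)·sin(x) + (-7·π^2 + 13/2 + π^4)·sin(2·x)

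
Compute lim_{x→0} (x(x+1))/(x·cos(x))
Both numerator and denominator → 0 as x → 0; this is a 0/0 indeterminate form.
Expand each to leading order near x = 0: numerator ~ x, denominator ~ x.
The limit of the ratio is 1.

Final answer: 1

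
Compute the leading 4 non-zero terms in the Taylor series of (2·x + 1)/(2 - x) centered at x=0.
5·x^3/16 + 5·x^2/8 + 5·x/4 + 1/2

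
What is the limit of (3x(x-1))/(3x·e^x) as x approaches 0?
Both numerator and denominator → 0 as x → 0; this is a 0/0 indeterminate form.
Expand each to leading order near x = 0: numerator ~ -3·x, denominator ~ 3·x.
The limit of the ratio is -1.

Final answer: -1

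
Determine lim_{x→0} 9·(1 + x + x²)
Direct substitution at x = 0 gives 9.

Final answer: 9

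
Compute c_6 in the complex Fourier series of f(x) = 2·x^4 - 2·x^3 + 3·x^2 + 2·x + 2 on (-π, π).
Compute the real Fourier coefficients first: a_6 = 7/27 + 4·π^2/9, b_6 = -7/9 + 2·π^2/3.
Then c_6 = (a_6 − i·b_6)/2 = 7/54 + 2·π^2/9 - i·π^2/3 + 7·i/18.

Final answer: 7/54 + 2·π^2/9 - i·π^2/3 + 7·i/18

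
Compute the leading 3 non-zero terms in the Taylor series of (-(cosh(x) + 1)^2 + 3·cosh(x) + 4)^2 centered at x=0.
-3·x^4/2 - 3·x^2 + 9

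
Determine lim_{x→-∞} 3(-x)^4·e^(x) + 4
The product is a 0·∞ indeterminate form at x → -∞.
Rewrite the product as 3(-x)^4 / e^(-x) (an ∞/∞ form) and apply L'Hôpital, or use the standard hierarchy e^(|x|) ≫ |(-x)^4| as x → -∞.
The indeterminate product → 0, so the limit = 4.

Final answer: 4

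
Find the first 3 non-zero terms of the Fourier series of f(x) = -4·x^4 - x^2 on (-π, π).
(-188 + 32·π^2)·cos(x) + (11 - 8·π^2)·cos(2·x) - 4·π^4/5 - π^2/3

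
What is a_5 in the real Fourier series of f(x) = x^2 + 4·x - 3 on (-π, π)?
a_5 = (1/π) ∫_{-π}^{π} f(x)·cos(5x) dx.
Evaluate the integral (use parity and integration by parts as needed): a_5 = -4/25.

Final answer: -4/25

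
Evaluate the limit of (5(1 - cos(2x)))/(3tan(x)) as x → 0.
Both numerator and denominator → 0 as x → 0; this is a 0/0 indeterminate form.
Expand each to leading order near x = 0: numerator ~ 10·x^2, denominator ~ 3·x.
The limit of the ratio is 0.

Final answer: 0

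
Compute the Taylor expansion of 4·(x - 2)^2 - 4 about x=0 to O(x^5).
4·x^2 - 16·x + 12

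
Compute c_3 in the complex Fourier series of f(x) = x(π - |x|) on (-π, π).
Compute the real Fourier coefficients first: a_3 = 0, b_3 = 8/(27·π).
Then c_3 = (a_3 − i·b_3)/2 = -4·i/(27·π).

Final answer: -4·i/(27·π)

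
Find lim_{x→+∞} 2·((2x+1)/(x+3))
Evaluate the dominant behaviour as x → +∞; each term tends to a finite value or vanishes.
Limit = 4.

Final answer: 4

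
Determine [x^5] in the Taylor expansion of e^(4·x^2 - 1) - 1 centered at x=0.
Expand to order 5: e^(4·x^2 - 1) - 1 = 8·x^4·e^(-1) + 4·x^2·e^(-1) - 1 + e^(-1) + O(x^6).
The coefficient of x^5 is 0.

Final answer: 0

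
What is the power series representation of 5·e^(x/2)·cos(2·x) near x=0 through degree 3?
-235·x^3/48 - 75·x^2/8 + 5·x/2 + 5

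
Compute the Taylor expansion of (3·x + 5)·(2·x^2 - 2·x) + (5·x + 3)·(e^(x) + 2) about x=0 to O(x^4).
9·x^3 + 21·x^2/2 + 8·x + 9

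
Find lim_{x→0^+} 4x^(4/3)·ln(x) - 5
The product is a 0·∞ indeterminate form at x → 0⁺.
Rewrite the product as 4·ln(x) / x^(-4/3) and apply L'Hôpital, or use the standard hierarchy x^(-4/3) ≫ |ln x| as x → 0⁺.
The indeterminate product → 0, so the limit = -5.

Final answer: -5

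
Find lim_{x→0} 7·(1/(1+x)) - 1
Direct substitution at x = 0 gives 6.

Final answer: 6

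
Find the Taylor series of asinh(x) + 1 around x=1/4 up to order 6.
asinh(1/4) + 1 + 4·√(17)·(x - 1/4)/17 - 8·√(17)·(x - 1/4)^2/289 - 448·√(17)·(x - 1/4)^3/14739 + 1472·√(17)·(x - 1/4)^4/83521 + 50176·√(17)·(x - 1/4)^5/7099285 - 821248·√(17)·(x - 1/4)^6/72412707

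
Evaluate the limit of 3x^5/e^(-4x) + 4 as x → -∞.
The quotient is an ∞/∞ indeterminate form as x → -∞.
Compare growth rates of the dominant terms (exponentials ≫ polynomials ≫ logarithms), or apply L'Hôpital's rule; the quotient → 0.
Adding the constant: 0 + 4 = 4. Limit = 4.

Final answer: 4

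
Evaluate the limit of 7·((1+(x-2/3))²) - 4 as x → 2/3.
Direct substitution at x = 2/3 gives 3.

Final answer: 3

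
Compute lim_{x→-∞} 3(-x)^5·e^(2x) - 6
The product is a 0·∞ indeterminate form at x → -∞.
Rewrite the product as 3(-x)^5 / e^(-2x) (an ∞/∞ form) and apply L'Hôpital, or use the standard hierarchy e^(2|x|) ≫ |(-x)^5| as x → -∞.
The indeterminate product → 0, so the limit = -6.

Final answer: -6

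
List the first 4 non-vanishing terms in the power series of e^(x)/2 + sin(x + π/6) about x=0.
x^4/24 + x^3·(1/12 - √(3)/12) + x·(1/2 + √(3)/2) + 1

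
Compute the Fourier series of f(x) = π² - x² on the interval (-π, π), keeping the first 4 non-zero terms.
4·cos(x) - cos(2·x) + 4·cos(3·x)/9 + 2·π^2/3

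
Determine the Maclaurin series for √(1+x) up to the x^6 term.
-21·x^6/1024 + 7·x^5/256 - 5·x^4/128 + x^3/16 - x^2/8 + x/2 + 1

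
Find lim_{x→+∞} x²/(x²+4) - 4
Evaluate the dominant behaviour as x → +∞; each term tends to a finite value or vanishes.
Limit = -3.

Final answer: -3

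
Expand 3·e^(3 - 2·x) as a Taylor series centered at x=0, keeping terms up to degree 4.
2·x^4·e^(3) - 4·x^3·e^(3) + 6·x^2·e^(3) - 6·x·e^(3) + 3·e^(3)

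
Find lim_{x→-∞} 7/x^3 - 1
Evaluate the dominant behaviour as x → -∞; each term tends to a finite value or vanishes.
Limit = -1.

Final answer: -1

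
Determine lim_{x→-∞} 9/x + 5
Evaluate the dominant behaviour as x → -∞; each term tends to a finite value or vanishes.
Limit = 5.

Final answer: 5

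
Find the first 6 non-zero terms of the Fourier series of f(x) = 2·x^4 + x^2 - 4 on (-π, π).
(92 - 16·π^2)·cos(x) + (-5 + 4·π^2)·cos(2·x) + (20/27 - 16·π^2/9)·cos(3·x) + (-1/8 + π^2)·cos(4·x) + (-16·π^2/25 - 4/625)·cos(5·x) - 4 + π^2/3 + 2·π^4/5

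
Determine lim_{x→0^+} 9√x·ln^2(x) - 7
The product is a 0·∞ indeterminate form at x → 0⁺.
Rewrite the product as 9·ln^2(x) / x^(-1/2) and apply L'Hôpital, or use the standard hierarchy x^(-1/2) ≫ |ln x|^2 as x → 0⁺.
The indeterminate product → 0, so the limit = -7.

Final answer: -7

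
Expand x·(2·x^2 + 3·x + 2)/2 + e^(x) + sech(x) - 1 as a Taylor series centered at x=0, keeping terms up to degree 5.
x^5/120 + x^4/4 + 7·x^3/6 + 3·x^2/2 + 2·x + 1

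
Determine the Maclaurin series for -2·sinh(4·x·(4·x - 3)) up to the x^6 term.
-87040·x^6/3 + 36096·x^5/5 - 2304·x^4 + 576·x^3 - 32·x^2 + 24·x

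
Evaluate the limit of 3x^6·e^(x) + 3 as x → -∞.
The product is a 0·∞ indeterminate form at x → -∞.
Rewrite the product as 3x^6 / e^(-x) (an ∞/∞ form) and apply L'Hôpital, or use the standard hierarchy e^(|x|) ≫ |x^6| as x → -∞.
The indeterminate product → 0, so the limit = 3.

Final answer: 3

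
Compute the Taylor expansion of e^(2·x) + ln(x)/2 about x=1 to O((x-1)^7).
e^(2) + (1/2 + 2·e^(2))·(x - 1) + (-1/4 + 2·e^(2))·(x - 1)^2 + (1/6 + 4·e^(2)/3)·(x - 1)^3 + (-1/8 + 2·e^(2)/3)·(x - 1)^4 + (1/10 + 4·e^(2)/15)·(x - 1)^5 + (-1/12 + 4·e^(2)/45)·(x - 1)^6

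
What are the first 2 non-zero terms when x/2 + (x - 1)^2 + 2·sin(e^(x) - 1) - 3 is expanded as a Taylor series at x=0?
x/2 - 2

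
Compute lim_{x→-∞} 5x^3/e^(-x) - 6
The quotient is an ∞/∞ indeterminate form as x → -∞.
Compare growth rates of the dominant terms (exponentials ≫ polynomials ≫ logarithms), or apply L'Hôpital's rule; the quotient → 0.
Adding the constant: 0 - 6 = -6. Limit = -6.

Final answer: -6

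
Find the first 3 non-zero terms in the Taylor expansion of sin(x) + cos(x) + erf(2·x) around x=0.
-x^2/2 + x·(1 + 4/√(π)) + 1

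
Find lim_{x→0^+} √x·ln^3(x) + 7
The product is a 0·∞ indeterminate form at x → 0⁺.
Rewrite the product as ln^3(x) / x^(-1/2) and apply L'Hôpital, or use the standard hierarchy x^(-1/2) ≫ |ln x|^3 as x → 0⁺.
The indeterminate product → 0, so the limit = 7.

Final answer: 7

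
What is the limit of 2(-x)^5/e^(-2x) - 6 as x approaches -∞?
The quotient is an ∞/∞ indeterminate form as x → -∞.
Compare growth rates of the dominant terms (exponentials ≫ polynomials ≫ logarithms), or apply L'Hôpital's rule; the quotient → 0.
Adding the constant: 0 - 6 = -6. Limit = -6.

Final answer: -6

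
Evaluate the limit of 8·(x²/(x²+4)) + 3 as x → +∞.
Evaluate the dominant behaviour as x → +∞; each term tends to a finite value or vanishes.
Limit = 11.

Final answer: 11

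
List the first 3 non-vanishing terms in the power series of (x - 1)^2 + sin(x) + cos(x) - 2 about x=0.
-x^3/6 + x^2/2 - x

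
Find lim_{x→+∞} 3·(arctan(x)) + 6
Evaluate the dominant behaviour as x → +∞; each term tends to a finite value or vanishes.
Limit = 3·π/2 + 6.

Final answer: 3·π/2 + 6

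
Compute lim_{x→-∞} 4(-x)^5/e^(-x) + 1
The quotient is an ∞/∞ indeterminate form as x → -∞.
Compare growth rates of the dominant terms (exponentials ≫ polynomials ≫ logarithms), or apply L'Hôpital's rule; the quotient → 0.
Adding the constant: 0 + 1 = 1. Limit = 1.

Final answer: 1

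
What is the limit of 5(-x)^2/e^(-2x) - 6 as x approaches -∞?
The quotient is an ∞/∞ indeterminate form as x → -∞.
Compare growth rates of the dominant terms (exponentials ≫ polynomials ≫ logarithms), or apply L'Hôpital's rule; the quotient → 0.
Adding the constant: 0 - 6 = -6. Limit = -6.

Final answer: -6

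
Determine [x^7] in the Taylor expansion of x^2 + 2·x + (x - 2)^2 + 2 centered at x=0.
Expand to order 7: x^2 + 2·x + (x - 2)^2 + 2 = 2·x^2 - 2·x + 6 + O(x^8).
The coefficient of x^7 is 0.

Final answer: 0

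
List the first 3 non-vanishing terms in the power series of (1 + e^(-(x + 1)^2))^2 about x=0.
x^2·(4·e^(-2)/(e^(-1) + 1)^2 + 2·e^(-1)/(e^(-1) + 1))·(e^(-1) + 1)^2 - 4·x·(e^(-1) + 1)·e^(-1) + (e^(-1) + 1)^2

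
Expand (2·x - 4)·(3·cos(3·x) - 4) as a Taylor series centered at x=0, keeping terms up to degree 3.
-27·x^3 + 54·x^2 - 2·x + 4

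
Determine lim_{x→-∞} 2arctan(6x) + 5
Evaluate the dominant behaviour as x → -∞; each term tends to a finite value or vanishes.
Limit = 5 - π.

Final answer: 5 - π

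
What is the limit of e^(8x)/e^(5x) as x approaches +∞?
This is an ∞/∞ indeterminate form as x → +∞.
Rewrite e^(8x)/e^(5x) = e^((8−5)x) = e^(3x); the exponent coefficient is 3 > 0 so e^(3x) → ∞.
Limit = ∞.

Final answer: ∞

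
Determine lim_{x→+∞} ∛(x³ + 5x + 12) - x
This is an ∞ − ∞ indeterminate form.
Multiply by (A² + AB + B²)/(A² + AB + B²) where A = ∛(x³+5x + 12), B = x to use A³ − B³ = (A−B)(A²+AB+B²); the x³ terms cancel, leaving (5x + 12)/(A²+AB+B²) with denominator ~ 3x², so the limit is 0.
Limit = 0.

Final answer: 0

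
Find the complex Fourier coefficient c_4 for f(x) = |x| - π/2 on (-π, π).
Compute the real Fourier coefficients first: a_4 = 0, b_4 = 0.
Then c_4 = (a_4 − i·b_4)/2 = 0.

Final answer: 0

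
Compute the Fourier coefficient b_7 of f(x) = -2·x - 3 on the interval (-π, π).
b_7 = (1/π) ∫_{-π}^{π} f(x)·sin(7x) dx.
Evaluate the integral (use parity and integration by parts as needed): b_7 = -4/7.

Final answer: -4/7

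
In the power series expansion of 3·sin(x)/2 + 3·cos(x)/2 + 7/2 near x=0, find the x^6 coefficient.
Expand to order 6: 3·sin(x)/2 + 3·cos(x)/2 + 7/2 = -x^6/480 + x^5/80 + x^4/16 - x^3/4 - 3·x^2/4 + 3·x/2 + 5 + O(x^7).
The coefficient of x^6 is -1/480.

Final answer: -1/480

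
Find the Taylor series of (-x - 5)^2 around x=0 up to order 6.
x^2 + 10·x + 25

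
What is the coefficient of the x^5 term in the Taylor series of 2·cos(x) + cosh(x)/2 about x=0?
Expand to order 5: 2·cos(x) + cosh(x)/2 = 5·x^4/48 - 3·x^2/4 + 5/2 + O(x^6).
The coefficient of x^5 is 0.

Final answer: 0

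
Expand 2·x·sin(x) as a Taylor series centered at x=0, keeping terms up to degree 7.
x^6/60 - x^4/3 + 2·x^2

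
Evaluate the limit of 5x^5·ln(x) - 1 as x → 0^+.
The product is a 0·∞ indeterminate form at x → 0⁺.
Rewrite the product as 5·ln(x) / x^(-5) and apply L'Hôpital, or use the standard hierarchy x^(-5) ≫ |ln x| as x → 0⁺.
The indeterminate product → 0, so the limit = -1.

Final answer: -1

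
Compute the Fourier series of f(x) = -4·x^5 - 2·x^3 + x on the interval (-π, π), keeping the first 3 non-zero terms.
(-934 - 8·π^4 + 156·π^2)·sin(x) + (-18·π^2 + 26 + 4·π^4)·sin(2·x) + (-8·π^4/3 - 194/81 + 124·π^2/27)·sin(3·x)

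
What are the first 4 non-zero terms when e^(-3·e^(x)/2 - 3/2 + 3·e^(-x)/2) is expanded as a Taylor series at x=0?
-5·x^3·e^(-3/2) + 9·x^2·e^(-3/2)/2 - 3·x·e^(-3/2) + e^(-3/2)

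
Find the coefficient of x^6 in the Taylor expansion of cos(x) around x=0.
Expand to order 6: cos(x) = -x^6/720 + x^4/24 - x^2/2 + 1 + O(x^7).
The coefficient of x^6 is -1/720.

Final answer: -1/720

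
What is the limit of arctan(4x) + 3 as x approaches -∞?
Evaluate the dominant behaviour as x → -∞; each term tends to a finite value or vanishes.
Limit = 3 - π/2.

Final answer: 3 - π/2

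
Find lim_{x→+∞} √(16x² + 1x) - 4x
As x → +∞: multiply by the conjugate to get (1x)/(√(16x²+1x)+4x); the denominator ~ 8x, so the limit is 1/8.
Limit = 1/8.

Final answer: 1/8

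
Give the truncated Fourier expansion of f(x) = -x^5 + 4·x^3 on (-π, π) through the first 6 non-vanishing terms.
(-288 - 2·π^4 + 48·π^2)·sin(x) + (-9·π^2 + 27/2 + π^4)·sin(2·x) + (-2·π^4/3 - 224/81 + 112·π^2/27)·sin(3·x) + (-21·π^2/8 + 63/64 + π^4/2)·sin(4·x) + (-2·π^4/5 - 288/625 + 48·π^2/25)·sin(5·x) + (-41·π^2/27 + 41/162 + π^4/3)·sin(6·x)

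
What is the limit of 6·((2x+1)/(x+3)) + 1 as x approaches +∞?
Evaluate the dominant behaviour as x → +∞; each term tends to a finite value or vanishes.
Limit = 13.

Final answer: 13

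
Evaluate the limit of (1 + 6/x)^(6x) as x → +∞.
As x → +∞: write (1 + 6/x)^(6x) = ((1 + 6/x)^x)^6 → (e^6)^6 = e^36.
Limit = e^(36).

Final answer: e^(36)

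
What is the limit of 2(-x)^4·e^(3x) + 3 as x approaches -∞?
The product is a 0·∞ indeterminate form at x → -∞.
Rewrite the product as 2(-x)^4 / e^(-3x) (an ∞/∞ form) and apply L'Hôpital, or use the standard hierarchy e^(3|x|) ≫ |(-x)^4| as x → -∞.
The indeterminate product → 0, so the limit = 3.

Final answer: 3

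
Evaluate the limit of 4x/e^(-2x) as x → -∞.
This is an ∞/∞ indeterminate form as x → -∞.
Compare growth rates of the dominant terms (exponentials ≫ polynomials ≫ logarithms), or apply L'Hôpital's rule; the quotient → 0.
Limit = 0.

Final answer: 0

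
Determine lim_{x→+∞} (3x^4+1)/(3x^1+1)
This is an ∞/∞ indeterminate form as x → +∞.
Divide numerator and denominator by x^4 and let the lower-order terms vanish; the numerator's degree 4 exceeds the denominator's degree 1, so the quotient diverges.
Limit = ∞.

Final answer: ∞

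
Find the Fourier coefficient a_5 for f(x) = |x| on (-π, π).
a_5 = (1/π) ∫_{-π}^{π} f(x)·cos(5x) dx.
Evaluate the integral (use parity and integration by parts as needed): a_5 = -4/(25·π).

Final answer: -4/(25·π)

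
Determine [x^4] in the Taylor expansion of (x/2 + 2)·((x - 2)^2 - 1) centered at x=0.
Expand to order 4: (x/2 + 2)·((x - 2)^2 - 1) = x^3/2 - 13·x/2 + 6 + O(x^5).
The coefficient of x^4 is 0.

Final answer: 0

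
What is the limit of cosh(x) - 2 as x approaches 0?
Direct substitution at x = 0 gives -1.

Final answer: -1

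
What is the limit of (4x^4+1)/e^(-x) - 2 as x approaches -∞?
The quotient is an ∞/∞ indeterminate form as x → -∞.
Compare growth rates of the dominant terms (exponentials ≫ polynomials ≫ logarithms), or apply L'Hôpital's rule; the quotient → 0.
Adding the constant: 0 - 2 = -2. Limit = -2.

Final answer: -2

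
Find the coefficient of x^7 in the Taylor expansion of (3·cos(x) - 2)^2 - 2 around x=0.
Expand to order 7: (3·cos(x) - 2)^2 - 2 = -23·x^6/60 + 5·x^4/2 - 3·x^2 - 1 + O(x^8).
The coefficient of x^7 is 0.

Final answer: 0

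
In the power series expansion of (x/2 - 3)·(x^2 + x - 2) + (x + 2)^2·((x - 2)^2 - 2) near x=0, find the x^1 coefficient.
Expand to order 1: (x/2 - 3)·(x^2 + x - 2) + (x + 2)^2·((x - 2)^2 - 2) = 14 - 12·x + O(x^2).
The coefficient of x^1 is -12.

Final answer: -12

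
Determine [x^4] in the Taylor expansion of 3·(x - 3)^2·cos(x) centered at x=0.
Expand to order 4: 3·(x - 3)^2·cos(x) = -3·x^4/8 + 9·x^3 - 21·x^2/2 - 18·x + 27 + O(x^5).
The coefficient of x^4 is -3/8.

Final answer: -3/8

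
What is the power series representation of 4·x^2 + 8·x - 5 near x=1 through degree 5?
7 + 16·(x - 1) + 4·(x - 1)^2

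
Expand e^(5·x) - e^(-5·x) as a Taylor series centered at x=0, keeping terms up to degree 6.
625·x^5/12 + 125·x^3/3 + 10·x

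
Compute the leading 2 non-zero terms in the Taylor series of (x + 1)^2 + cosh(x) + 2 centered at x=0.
2·x + 4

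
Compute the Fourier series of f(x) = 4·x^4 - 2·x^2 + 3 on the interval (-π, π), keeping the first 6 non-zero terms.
(200 - 32·π^2)·cos(x) + (-14 + 8·π^2)·cos(2·x) + (88/27 - 32·π^2/9)·cos(3·x) + (-5/4 + 2·π^2)·cos(4·x) + (392/625 - 32·π^2/25)·cos(5·x) - 2·π^2/3 + 3 + 4·π^4/5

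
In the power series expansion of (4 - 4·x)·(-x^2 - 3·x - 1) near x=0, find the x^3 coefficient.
Expand to order 3: (4 - 4·x)·(-x^2 - 3·x - 1) = 4·x^3 + 8·x^2 - 8·x - 4 + O(x^4).
The coefficient of x^3 is 4.

Final answer: 4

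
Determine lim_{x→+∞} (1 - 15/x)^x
As x → +∞: this is the defining limit (1 - 15/x)^x → e^(-15).
Limit = e^(-15).

Final answer: e^(-15)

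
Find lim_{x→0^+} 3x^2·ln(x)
This is a 0·∞ indeterminate form at x → 0⁺.
Rewrite the product as 3·ln(x) / x^(-2) and apply L'Hôpital, or use the standard hierarchy x^(-2) ≫ |ln x| as x → 0⁺.
The indeterminate product → 0, so the limit = 0.

Final answer: 0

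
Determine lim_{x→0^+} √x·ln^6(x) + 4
The product is a 0·∞ indeterminate form at x → 0⁺.
Rewrite the product as ln^6(x) / x^(-1/2) and apply L'Hôpital, or use the standard hierarchy x^(-1/2) ≫ |ln x|^6 as x → 0⁺.
The indeterminate product → 0, so the limit = 4.

Final answer: 4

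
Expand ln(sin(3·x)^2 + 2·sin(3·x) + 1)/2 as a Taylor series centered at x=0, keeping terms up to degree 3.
9·x^3/2 - 9·x^2/2 + 3·x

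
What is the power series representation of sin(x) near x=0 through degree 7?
-x^7/5040 + x^5/120 - x^3/6 + x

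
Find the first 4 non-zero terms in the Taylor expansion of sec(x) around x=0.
61·x^6/720 + 5·x^4/24 + x^2/2 + 1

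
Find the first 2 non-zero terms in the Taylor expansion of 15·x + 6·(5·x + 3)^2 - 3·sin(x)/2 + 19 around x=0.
387·x/2 + 73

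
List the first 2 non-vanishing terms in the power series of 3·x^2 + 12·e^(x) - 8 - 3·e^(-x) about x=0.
15·x + 1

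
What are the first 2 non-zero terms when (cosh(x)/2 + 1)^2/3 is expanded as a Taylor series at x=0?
x^2/4 + 3/4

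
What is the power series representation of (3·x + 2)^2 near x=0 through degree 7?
9·x^2 + 12·x + 4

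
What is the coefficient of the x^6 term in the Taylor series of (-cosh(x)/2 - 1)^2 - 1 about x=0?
Expand to order 6: (-cosh(x)/2 - 1)^2 - 1 = x^6/80 + x^4/8 + 3·x^2/4 + 5/4 + O(x^7).
The coefficient of x^6 is 1/80.

Final answer: 1/80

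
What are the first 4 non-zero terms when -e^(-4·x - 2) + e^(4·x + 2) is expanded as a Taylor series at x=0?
x^3·(32·e^(-2)/3 + 32·e^(2)/3) + x^2·(-8·e^(-2) + 8·e^(2)) + x·(4·e^(-2) + 4·e^(2)) - e^(-2) + e^(2)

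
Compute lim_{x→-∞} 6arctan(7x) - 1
Evaluate the dominant behaviour as x → -∞; each term tends to a finite value or vanishes.
Limit = -3·π - 1.

Final answer: -3·π - 1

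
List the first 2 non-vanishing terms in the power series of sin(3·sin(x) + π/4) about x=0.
3·√(2)·x/2 + √(2)/2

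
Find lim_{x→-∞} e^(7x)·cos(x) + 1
Evaluate the dominant behaviour as x → -∞; each term tends to a finite value or vanishes.
Limit = 1.

Final answer: 1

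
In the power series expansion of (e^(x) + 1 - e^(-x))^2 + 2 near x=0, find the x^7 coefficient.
Expand to order 7: (e^(x) + 1 - e^(-x))^2 + 2 = x^7/1260 + 8·x^6/45 + x^5/30 + 4·x^4/3 + 2·x^3/3 + 4·x^2 + 4·x + 3 + O(x^8).
The coefficient of x^7 is 1/1260.

Final answer: 1/1260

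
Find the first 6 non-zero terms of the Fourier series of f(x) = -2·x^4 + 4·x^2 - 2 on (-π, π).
(-112 + 16·π^2)·cos(x) + (10 - 4·π^2)·cos(2·x) + (-80/27 + 16·π^2/9)·cos(3·x) + (11/8 - π^2)·cos(4·x) + (-496/625 + 16·π^2/25)·cos(5·x) - 2·π^4/5 - 2 + 4·π^2/3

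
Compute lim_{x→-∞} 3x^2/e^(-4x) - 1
The quotient is an ∞/∞ indeterminate form as x → -∞.
Compare growth rates of the dominant terms (exponentials ≫ polynomials ≫ logarithms), or apply L'Hôpital's rule; the quotient → 0.
Adding the constant: 0 - 1 = -1. Limit = -1.

Final answer: -1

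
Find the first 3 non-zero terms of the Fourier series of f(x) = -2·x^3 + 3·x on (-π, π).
(30 - 4·π^2)·sin(x) + (-6 + 2·π^2)·sin(2·x) + (26/9 - 4·π^2/3)·sin(3·x)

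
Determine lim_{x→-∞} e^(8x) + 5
Evaluate the dominant behaviour as x → -∞; each term tends to a finite value or vanishes.
Limit = 5.

Final answer: 5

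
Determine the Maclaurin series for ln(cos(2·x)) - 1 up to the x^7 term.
-64·x^6/45 - 4·x^4/3 - 2·x^2 - 1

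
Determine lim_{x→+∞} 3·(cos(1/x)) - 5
Evaluate the dominant behaviour as x → +∞; each term tends to a finite value or vanishes.
Limit = -2.

Final answer: -2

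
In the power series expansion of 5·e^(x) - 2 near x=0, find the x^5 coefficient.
Expand to order 5: 5·e^(x) - 2 = x^5/24 + 5·x^4/24 + 5·x^3/6 + 5·x^2/2 + 5·x + 3 + O(x^6).
The coefficient of x^5 is 1/24.

Final answer: 1/24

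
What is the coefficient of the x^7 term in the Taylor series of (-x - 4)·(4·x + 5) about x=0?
Expand to order 7: (-x - 4)·(4·x + 5) = -4·x^2 - 21·x - 20 + O(x^8).
The coefficient of x^7 is 0.

Final answer: 0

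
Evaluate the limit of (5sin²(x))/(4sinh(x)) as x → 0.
Both numerator and denominator → 0 as x → 0; this is a 0/0 indeterminate form.
Expand each to leading order near x = 0: numerator ~ 5·x^2, denominator ~ 4·x.
The limit of the ratio is 0.

Final answer: 0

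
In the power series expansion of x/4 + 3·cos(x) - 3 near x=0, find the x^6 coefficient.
Expand to order 6: x/4 + 3·cos(x) - 3 = -x^6/240 + x^4/8 - 3·x^2/2 + x/4 + O(x^7).
The coefficient of x^6 is -1/240.

Final answer: -1/240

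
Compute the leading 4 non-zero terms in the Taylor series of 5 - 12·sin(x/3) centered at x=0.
-x^5/2430 + 2·x^3/27 - 4·x + 5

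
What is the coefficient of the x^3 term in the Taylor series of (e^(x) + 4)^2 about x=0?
Expand to order 3: (e^(x) + 4)^2 = 8·x^3/3 + 6·x^2 + 10·x + 25 + O(x^4).
The coefficient of x^3 is 8/3.

Final answer: 8/3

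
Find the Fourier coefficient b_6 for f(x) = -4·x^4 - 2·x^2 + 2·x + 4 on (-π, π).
b_6 = (1/π) ∫_{-π}^{π} f(x)·sin(6x) dx.
Evaluate the integral (use parity and integration by parts as needed): b_6 = -2/3.

Final answer: -2/3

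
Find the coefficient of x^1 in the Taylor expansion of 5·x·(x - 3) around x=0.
Expand to order 1: 5·x·(x - 3) = -15·x + O(x^2).
The coefficient of x^1 is -15.

Final answer: -15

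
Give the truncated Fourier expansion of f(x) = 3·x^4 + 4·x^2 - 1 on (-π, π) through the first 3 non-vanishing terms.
(128 - 24·π^2)·cos(x) + (-5 + 6·π^2)·cos(2·x) - 1 + 4·π^2/3 + 3·π^4/5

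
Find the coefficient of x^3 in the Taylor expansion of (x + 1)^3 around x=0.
Expand to order 3: (x + 1)^3 = x^3 + 3·x^2 + 3·x + 1 + O(x^4).
The coefficient of x^3 is 1.

Final answer: 1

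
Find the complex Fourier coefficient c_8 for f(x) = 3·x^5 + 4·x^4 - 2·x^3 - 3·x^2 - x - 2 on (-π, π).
Compute the real Fourier coefficients first: a_8 = -15/64 + π^2/2, b_8 = -3·π^4/4 + 371/2048 + 47·π^2/64.
Then c_8 = (a_8 − i·b_8)/2 = -15/128 + π^2/4 - 47·i·π^2/128 - 371·i/4096 + 3·i·π^4/8.

Final answer: -15/128 + π^2/4 - 47·i·π^2/128 - 371·i/4096 + 3·i·π^4/8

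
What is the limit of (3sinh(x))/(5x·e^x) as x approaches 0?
Both numerator and denominator → 0 as x → 0; this is a 0/0 indeterminate form.
Expand each to leading order near x = 0: numerator ~ 3·x, denominator ~ 5·x.
The limit of the ratio is 3/5.

Final answer: 3/5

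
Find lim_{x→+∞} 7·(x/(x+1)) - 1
Evaluate the dominant behaviour as x → +∞; each term tends to a finite value or vanishes.
Limit = 6.

Final answer: 6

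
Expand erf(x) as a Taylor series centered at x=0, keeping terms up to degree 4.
-2·x^3/(3·√(π)) + 2·x/√(π)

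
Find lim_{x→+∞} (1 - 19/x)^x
As x → +∞: this is the defining limit (1 - 19/x)^x → e^(-19).
Limit = e^(-19).

Final answer: e^(-19)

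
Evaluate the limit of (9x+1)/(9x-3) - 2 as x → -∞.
Evaluate the dominant behaviour as x → -∞; each term tends to a finite value or vanishes.
Limit = -1.

Final answer: -1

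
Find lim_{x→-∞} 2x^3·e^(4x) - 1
The product is a 0·∞ indeterminate form at x → -∞.
Rewrite the product as 2x^3 / e^(-4x) (an ∞/∞ form) and apply L'Hôpital, or use the standard hierarchy e^(4|x|) ≫ |x^3| as x → -∞.
The indeterminate product → 0, so the limit = -1.

Final answer: -1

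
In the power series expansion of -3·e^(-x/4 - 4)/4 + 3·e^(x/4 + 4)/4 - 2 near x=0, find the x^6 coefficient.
Expand to order 6: -3·e^(-x/4 - 4)/4 + 3·e^(x/4 + 4)/4 - 2 = x^6·(-e^(-4)/3932160 + e^(4)/3932160) + x^5·(e^(-4)/163840 + e^(4)/163840) + x^4·(-e^(-4)/8192 + e^(4)/8192) + x^3·(e^(-4)/512 + e^(4)/512) + x^2·(-3·e^(-4)/128 + 3·e^(4)/128) + x·(3·e^(-4)/16 + 3·e^(4)/16) - 2 - 3·e^(-4)/4 + 3·e^(4)/4 + O(x^7).
The coefficient of x^6 is -e^(-4)/3932160 + e^(4)/3932160.

Final answer: -e^(-4)/3932160 + e^(4)/3932160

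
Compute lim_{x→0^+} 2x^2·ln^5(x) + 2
The product is a 0·∞ indeterminate form at x → 0⁺.
Rewrite the product as 2·ln^5(x) / x^(-2) and apply L'Hôpital, or use the standard hierarchy x^(-2) ≫ |ln x|^5 as x → 0⁺.
The indeterminate product → 0, so the limit = 2.

Final answer: 2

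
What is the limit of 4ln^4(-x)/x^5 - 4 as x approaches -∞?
The quotient is an ∞/∞ indeterminate form as x → -∞.
Compare growth rates of the dominant terms (exponentials ≫ polynomials ≫ logarithms), or apply L'Hôpital's rule; the quotient → 0.
Adding the constant: 0 - 4 = -4. Limit = -4.

Final answer: -4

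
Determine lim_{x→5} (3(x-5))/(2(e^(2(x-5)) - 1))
Both numerator and denominator → 0 as x → 5; this is a 0/0 indeterminate form.
Expand each to leading order near x = 5: numerator ~ 3·(x - 5), denominator ~ 4·(x - 5).
The limit of the ratio is 3/4.

Final answer: 3/4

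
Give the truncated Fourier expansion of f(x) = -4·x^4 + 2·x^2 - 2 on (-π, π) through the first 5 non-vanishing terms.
(-200 + 32·π^2)·cos(x) + (14 - 8·π^2)·cos(2·x) + (-88/27 + 32·π^2/9)·cos(3·x) + (5/4 - 2·π^2)·cos(4·x) - 4·π^4/5 - 2 + 2·π^2/3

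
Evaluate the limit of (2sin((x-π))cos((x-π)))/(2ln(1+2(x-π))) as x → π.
Both numerator and denominator → 0 as x → π; this is a 0/0 indeterminate form.
Expand each to leading order near x = π: numerator ~ 2·(x - π), denominator ~ 4·(x - π).
The limit of the ratio is 1/2.

Final answer: 1/2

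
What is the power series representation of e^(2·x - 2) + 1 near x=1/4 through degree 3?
(1 + e^(3/2))·e^(-3/2) + 2·e^(-3/2)·(x - 1/4) + 2·e^(-3/2)·(x - 1/4)^2 + 4·e^(-3/2)·(x - 1/4)^3/3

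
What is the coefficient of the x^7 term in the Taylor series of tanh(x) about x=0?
Expand to order 7: tanh(x) = -17·x^7/315 + 2·x^5/15 - x^3/3 + x + O(x^8).
The coefficient of x^7 is -17/315.

Final answer: -17/315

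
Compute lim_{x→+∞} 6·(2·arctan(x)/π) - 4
Evaluate the dominant behaviour as x → +∞; each term tends to a finite value or vanishes.
Limit = 2.

Final answer: 2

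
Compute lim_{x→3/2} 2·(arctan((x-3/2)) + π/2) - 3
Direct substitution at x = 3/2 gives -3 + π.

Final answer: -3 + π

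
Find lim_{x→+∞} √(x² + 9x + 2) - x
This is an ∞ − ∞ indeterminate form.
Multiply and divide by the conjugate √(x²+9x + 2) + x; the x² terms cancel, leaving (9x + 2)/(√(x²+9x + 2)+x) → 9/2.
Limit = 9/2.

Final answer: 9/2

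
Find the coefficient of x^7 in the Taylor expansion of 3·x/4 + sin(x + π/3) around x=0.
Expand to order 7: 3·x/4 + sin(x + π/3) = -x^7/10080 - √(3)·x^6/1440 + x^5/240 + √(3)·x^4/48 - x^3/12 - √(3)·x^2/4 + 5·x/4 + √(3)/2 + O(x^8).
The coefficient of x^7 is -1/10080.

Final answer: -1/10080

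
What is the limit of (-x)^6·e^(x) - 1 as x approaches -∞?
The product is a 0·∞ indeterminate form at x → -∞.
Rewrite the product as (-x)^6 / e^(-x) (an ∞/∞ form) and apply L'Hôpital, or use the standard hierarchy e^(|x|) ≫ |(-x)^6| as x → -∞.
The indeterminate product → 0, so the limit = -1.

Final answer: -1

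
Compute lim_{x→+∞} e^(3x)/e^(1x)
This is an ∞/∞ indeterminate form as x → +∞.
Rewrite e^(3x)/e^(1x) = e^((3−1)x) = e^(2x); the exponent coefficient is 2 > 0 so e^(2x) → ∞.
Limit = ∞.

Final answer: ∞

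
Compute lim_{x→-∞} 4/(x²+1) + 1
Evaluate the dominant behaviour as x → -∞; each term tends to a finite value or vanishes.
Limit = 1.

Final answer: 1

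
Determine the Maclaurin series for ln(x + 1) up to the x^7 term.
x^7/7 - x^6/6 + x^5/5 - x^4/4 + x^3/3 - x^2/2 + x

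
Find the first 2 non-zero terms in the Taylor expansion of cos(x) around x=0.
1 - x^2/2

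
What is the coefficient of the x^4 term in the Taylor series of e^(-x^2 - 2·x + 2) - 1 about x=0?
Expand to order 4: e^(-x^2 - 2·x + 2) - 1 = -5·x^4·e^(2)/6 + 2·x^3·e^(2)/3 + x^2·e^(2) - 2·x·e^(2) - 1 + e^(2) + O(x^5).
The coefficient of x^4 is -5·e^(2)/6.

Final answer: -5·e^(2)/6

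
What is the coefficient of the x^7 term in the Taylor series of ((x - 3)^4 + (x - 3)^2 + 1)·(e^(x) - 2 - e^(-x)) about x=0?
Expand to order 7: ((x - 3)^4 + (x - 3)^2 + 1)·(e^(x) - 2 - e^(-x)) = 463·x^7/360 - 59·x^6/10 + 437·x^5/20 - 64·x^4 + 493·x^3/3 - 338·x^2 + 410·x - 182 + O(x^8).
The coefficient of x^7 is 463/360.

Final answer: 463/360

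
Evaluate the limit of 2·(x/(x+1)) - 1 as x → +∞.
Evaluate the dominant behaviour as x → +∞; each term tends to a finite value or vanishes.
Limit = 1.

Final answer: 1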